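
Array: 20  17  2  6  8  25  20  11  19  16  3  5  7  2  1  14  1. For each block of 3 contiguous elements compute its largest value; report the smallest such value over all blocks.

(20, 17, 2) → max 20
(17, 2, 6) → max 17
(2, 6, 8) → max 8
(6, 8, 25) → max 25
(8, 25, 20) → max 25
(25, 20, 11) → max 25
(20, 11, 19) → max 20
(11, 19, 16) → max 19
(19, 16, 3) → max 19
(16, 3, 5) → max 16
(3, 5, 7) → max 7
(5, 7, 2) → max 7
(7, 2, 1) → max 7
(2, 1, 14) → max 14
(1, 14, 1) → max 14
Smallest of these is 7.

7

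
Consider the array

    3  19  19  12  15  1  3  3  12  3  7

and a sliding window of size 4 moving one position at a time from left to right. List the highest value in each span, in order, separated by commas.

[3, 19, 19, 12] → max 19
[19, 19, 12, 15] → max 19
[19, 12, 15, 1] → max 19
[12, 15, 1, 3] → max 15
[15, 1, 3, 3] → max 15
[1, 3, 3, 12] → max 12
[3, 3, 12, 3] → max 12
[3, 12, 3, 7] → max 12

19, 19, 19, 15, 15, 12, 12, 12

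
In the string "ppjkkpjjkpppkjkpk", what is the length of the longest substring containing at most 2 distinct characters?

add p: window [p] (1 distinct), len 1
add p: window [p, p] (1 distinct), len 2
add j: window [p, p, j] (2 distinct), len 3
add k: window [j, k] (2 distinct), len 2
add k: window [j, k, k] (2 distinct), len 3
add p: window [k, k, p] (2 distinct), len 3
add j: window [p, j] (2 distinct), len 2
add j: window [p, j, j] (2 distinct), len 3
add k: window [j, j, k] (2 distinct), len 3
add p: window [k, p] (2 distinct), len 2
add p: window [k, p, p] (2 distinct), len 3
add p: window [k, p, p, p] (2 distinct), len 4
add k: window [k, p, p, p, k] (2 distinct), len 5
add j: window [k, j] (2 distinct), len 2
add k: window [k, j, k] (2 distinct), len 3
add p: window [k, p] (2 distinct), len 2
add k: window [k, p, k] (2 distinct), len 3
Longest length with ≤2 distinct: 5.

5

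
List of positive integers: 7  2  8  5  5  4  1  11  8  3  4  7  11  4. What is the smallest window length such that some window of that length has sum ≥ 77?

add 7: running sum 7 < 77
add 2: running sum 9 < 77
add 8: running sum 17 < 77
add 5: running sum 22 < 77
add 5: running sum 27 < 77
add 4: running sum 31 < 77
add 1: running sum 32 < 77
add 11: running sum 43 < 77
add 8: running sum 51 < 77
add 3: running sum 54 < 77
add 4: running sum 58 < 77
add 7: running sum 65 < 77
add 11: running sum 76 < 77
end 13: [7, 2, 8, 5, 5, 4, 1, 11, 8, 3, 4, 7, 11, 4] sum 80, len 14
Shortest qualifying length: 14.

14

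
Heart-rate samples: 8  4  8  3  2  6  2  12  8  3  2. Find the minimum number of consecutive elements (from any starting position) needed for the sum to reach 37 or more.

7

Extend right; whenever the sum reaches 37, record the length and shrink from the left:
add 8: running sum 8 < 37
add 4: running sum 12 < 37
add 8: running sum 20 < 37
add 3: running sum 23 < 37
add 2: running sum 25 < 37
add 6: running sum 31 < 37
add 2: running sum 33 < 37
end 7: [4, 8, 3, 2, 6, 2, 12] sum 37, len 7
end 8: [8, 3, 2, 6, 2, 12, 8] sum 41, len 7
end 9: [8, 3, 2, 6, 2, 12, 8, 3] sum 44, len 8
end 10: [3, 2, 6, 2, 12, 8, 3, 2] sum 38, len 8
Shortest qualifying length: 7.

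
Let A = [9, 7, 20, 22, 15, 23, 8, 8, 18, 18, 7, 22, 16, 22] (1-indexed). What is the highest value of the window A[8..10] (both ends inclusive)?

18

Elements at indices 8..10: 8, 18, 18
max(8, 18, 18) = 18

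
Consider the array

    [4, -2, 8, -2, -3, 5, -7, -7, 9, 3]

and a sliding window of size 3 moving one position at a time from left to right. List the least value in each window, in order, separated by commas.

-2, -2, -3, -3, -7, -7, -7, -7

Sliding a size-3 window across the 10 values:
[4, -2, 8] → min -2
[-2, 8, -2] → min -2
[8, -2, -3] → min -3
[-2, -3, 5] → min -3
[-3, 5, -7] → min -7
[5, -7, -7] → min -7
[-7, -7, 9] → min -7
[-7, 9, 3] → min -7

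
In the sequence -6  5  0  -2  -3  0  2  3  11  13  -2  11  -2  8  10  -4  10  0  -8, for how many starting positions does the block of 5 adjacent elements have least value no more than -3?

[-6, 5, 0, -2, -3] → min -6  ≤ -3 ✓
[5, 0, -2, -3, 0] → min -3  ≤ -3 ✓
[0, -2, -3, 0, 2] → min -3  ≤ -3 ✓
[-2, -3, 0, 2, 3] → min -3  ≤ -3 ✓
[-3, 0, 2, 3, 11] → min -3  ≤ -3 ✓
[0, 2, 3, 11, 13] → min 0
[2, 3, 11, 13, -2] → min -2
[3, 11, 13, -2, 11] → min -2
[11, 13, -2, 11, -2] → min -2
[13, -2, 11, -2, 8] → min -2
[-2, 11, -2, 8, 10] → min -2
[11, -2, 8, 10, -4] → min -4  ≤ -3 ✓
[-2, 8, 10, -4, 10] → min -4  ≤ -3 ✓
[8, 10, -4, 10, 0] → min -4  ≤ -3 ✓
[10, -4, 10, 0, -8] → min -8  ≤ -3 ✓
9 windows satisfy the condition.

9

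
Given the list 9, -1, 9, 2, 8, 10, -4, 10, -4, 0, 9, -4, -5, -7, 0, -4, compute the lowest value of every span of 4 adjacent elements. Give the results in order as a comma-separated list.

-1, -1, 2, -4, -4, -4, -4, -4, -4, -5, -7, -7, -7

9 -1 9 2 → min -1
-1 9 2 8 → min -1
9 2 8 10 → min 2
2 8 10 -4 → min -4
8 10 -4 10 → min -4
10 -4 10 -4 → min -4
-4 10 -4 0 → min -4
10 -4 0 9 → min -4
-4 0 9 -4 → min -4
0 9 -4 -5 → min -5
9 -4 -5 -7 → min -7
-4 -5 -7 0 → min -7
-5 -7 0 -4 → min -7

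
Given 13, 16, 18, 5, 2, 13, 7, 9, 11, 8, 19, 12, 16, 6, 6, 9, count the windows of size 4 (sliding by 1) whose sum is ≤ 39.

5

[13, 16, 18, 5] → sum 52
[16, 18, 5, 2] → sum 41
[18, 5, 2, 13] → sum 38  ≤ 39 ✓
[5, 2, 13, 7] → sum 27  ≤ 39 ✓
[2, 13, 7, 9] → sum 31  ≤ 39 ✓
[13, 7, 9, 11] → sum 40
[7, 9, 11, 8] → sum 35  ≤ 39 ✓
[9, 11, 8, 19] → sum 47
[11, 8, 19, 12] → sum 50
[8, 19, 12, 16] → sum 55
[19, 12, 16, 6] → sum 53
[12, 16, 6, 6] → sum 40
[16, 6, 6, 9] → sum 37  ≤ 39 ✓
5 windows satisfy the condition.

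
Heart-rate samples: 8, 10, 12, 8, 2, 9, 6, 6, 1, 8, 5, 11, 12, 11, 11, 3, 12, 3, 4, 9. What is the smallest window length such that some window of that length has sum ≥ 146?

20

Extend right; whenever the sum reaches 146, record the length and shrink from the left:
add 8: running sum 8 < 146
add 10: running sum 18 < 146
add 12: running sum 30 < 146
add 8: running sum 38 < 146
add 2: running sum 40 < 146
add 9: running sum 49 < 146
add 6: running sum 55 < 146
add 6: running sum 61 < 146
add 1: running sum 62 < 146
add 8: running sum 70 < 146
add 5: running sum 75 < 146
add 11: running sum 86 < 146
add 12: running sum 98 < 146
add 11: running sum 109 < 146
add 11: running sum 120 < 146
add 3: running sum 123 < 146
add 12: running sum 135 < 146
add 3: running sum 138 < 146
add 4: running sum 142 < 146
end 19: [8, 10, 12, 8, 2, 9, 6, 6, 1, 8, 5, 11, 12, 11, 11, 3, 12, 3, 4, 9] sum 151, len 20
Shortest qualifying length: 20.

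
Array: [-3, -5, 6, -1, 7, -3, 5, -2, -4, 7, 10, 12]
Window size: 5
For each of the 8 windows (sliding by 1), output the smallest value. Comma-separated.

-5, -5, -3, -3, -4, -4, -4, -4

Sliding a size-5 window across the 12 values:
[-3, -5, 6, -1, 7] → min -5
[-5, 6, -1, 7, -3] → min -5
[6, -1, 7, -3, 5] → min -3
[-1, 7, -3, 5, -2] → min -3
[7, -3, 5, -2, -4] → min -4
[-3, 5, -2, -4, 7] → min -4
[5, -2, -4, 7, 10] → min -4
[-2, -4, 7, 10, 12] → min -4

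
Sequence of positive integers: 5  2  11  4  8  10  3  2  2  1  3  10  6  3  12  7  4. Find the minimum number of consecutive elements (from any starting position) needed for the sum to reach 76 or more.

add 5: running sum 5 < 76
add 2: running sum 7 < 76
add 11: running sum 18 < 76
add 4: running sum 22 < 76
add 8: running sum 30 < 76
add 10: running sum 40 < 76
add 3: running sum 43 < 76
add 2: running sum 45 < 76
add 2: running sum 47 < 76
add 1: running sum 48 < 76
add 3: running sum 51 < 76
add 10: running sum 61 < 76
add 6: running sum 67 < 76
add 3: running sum 70 < 76
add 12: shortest ending here [2, 11, 4, 8, 10, 3, 2, 2, 1, 3, 10, 6, 3, 12] sum 77, len 14
add 7: shortest ending here [11, 4, 8, 10, 3, 2, 2, 1, 3, 10, 6, 3, 12, 7] sum 82, len 14
add 4: shortest ending here [11, 4, 8, 10, 3, 2, 2, 1, 3, 10, 6, 3, 12, 7, 4] sum 86, len 15
Shortest qualifying length: 14.

14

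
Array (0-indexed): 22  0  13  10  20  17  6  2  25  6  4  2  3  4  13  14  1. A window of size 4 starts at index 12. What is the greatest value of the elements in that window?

14

Elements at indices 12..15: 3, 4, 13, 14
max(3, 4, 13, 14) = 14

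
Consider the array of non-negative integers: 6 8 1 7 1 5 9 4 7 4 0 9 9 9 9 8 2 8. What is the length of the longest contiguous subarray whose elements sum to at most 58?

11

→ 6: sum 6, len 1
→ 8: sum 14, len 2
→ 1: sum 15, len 3
→ 7: sum 22, len 4
→ 1: sum 23, len 5
→ 5: sum 28, len 6
→ 9: sum 37, len 7
→ 4: sum 41, len 8
→ 7: sum 48, len 9
→ 4: sum 52, len 10
→ 0: sum 52, len 11
→ 9 (dropped 6): sum 55, len 11
→ 9 (dropped 8): sum 56, len 11
→ 9 (dropped 1, 7): sum 57, len 10
→ 9 (dropped 1, 5, 9): sum 51, len 8
→ 8 (dropped 4): sum 55, len 8
→ 2: sum 57, len 9
→ 8 (dropped 7): sum 58, len 9
Longest length seen: 11.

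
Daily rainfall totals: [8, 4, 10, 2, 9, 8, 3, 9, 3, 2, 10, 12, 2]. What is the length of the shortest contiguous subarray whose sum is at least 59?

Extend right; whenever the sum reaches 59, record the length and shrink from the left:
add 8: running sum 8 < 59
add 4: running sum 12 < 59
add 10: running sum 22 < 59
add 2: running sum 24 < 59
add 9: running sum 33 < 59
add 8: running sum 41 < 59
add 3: running sum 44 < 59
add 9: running sum 53 < 59
add 3: running sum 56 < 59
add 2: running sum 58 < 59
end 10: [4, 10, 2, 9, 8, 3, 9, 3, 2, 10] sum 60, len 10
end 11: [10, 2, 9, 8, 3, 9, 3, 2, 10, 12] sum 68, len 10
end 12: [2, 9, 8, 3, 9, 3, 2, 10, 12, 2] sum 60, len 10
Shortest qualifying length: 10.

10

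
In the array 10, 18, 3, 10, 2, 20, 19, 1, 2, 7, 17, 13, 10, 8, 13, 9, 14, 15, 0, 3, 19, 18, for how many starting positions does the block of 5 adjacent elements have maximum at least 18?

(10, 18, 3, 10, 2) → max 18  ≥ 18 ✓
(18, 3, 10, 2, 20) → max 20  ≥ 18 ✓
(3, 10, 2, 20, 19) → max 20  ≥ 18 ✓
(10, 2, 20, 19, 1) → max 20  ≥ 18 ✓
(2, 20, 19, 1, 2) → max 20  ≥ 18 ✓
(20, 19, 1, 2, 7) → max 20  ≥ 18 ✓
(19, 1, 2, 7, 17) → max 19  ≥ 18 ✓
(1, 2, 7, 17, 13) → max 17
(2, 7, 17, 13, 10) → max 17
(7, 17, 13, 10, 8) → max 17
(17, 13, 10, 8, 13) → max 17
(13, 10, 8, 13, 9) → max 13
(10, 8, 13, 9, 14) → max 14
(8, 13, 9, 14, 15) → max 15
(13, 9, 14, 15, 0) → max 15
(9, 14, 15, 0, 3) → max 15
(14, 15, 0, 3, 19) → max 19  ≥ 18 ✓
(15, 0, 3, 19, 18) → max 19  ≥ 18 ✓
9 windows satisfy the condition.

9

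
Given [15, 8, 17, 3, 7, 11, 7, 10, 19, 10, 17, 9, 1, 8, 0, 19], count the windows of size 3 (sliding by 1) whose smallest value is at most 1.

4

(15, 8, 17) → min 8
(8, 17, 3) → min 3
(17, 3, 7) → min 3
(3, 7, 11) → min 3
(7, 11, 7) → min 7
(11, 7, 10) → min 7
(7, 10, 19) → min 7
(10, 19, 10) → min 10
(19, 10, 17) → min 10
(10, 17, 9) → min 9
(17, 9, 1) → min 1  ≤ 1 ✓
(9, 1, 8) → min 1  ≤ 1 ✓
(1, 8, 0) → min 0  ≤ 1 ✓
(8, 0, 19) → min 0  ≤ 1 ✓
4 windows satisfy the condition.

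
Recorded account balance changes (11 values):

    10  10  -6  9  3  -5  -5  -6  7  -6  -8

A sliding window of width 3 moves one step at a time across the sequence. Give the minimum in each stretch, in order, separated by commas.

(10, 10, -6) → min -6
(10, -6, 9) → min -6
(-6, 9, 3) → min -6
(9, 3, -5) → min -5
(3, -5, -5) → min -5
(-5, -5, -6) → min -6
(-5, -6, 7) → min -6
(-6, 7, -6) → min -6
(7, -6, -8) → min -8

-6, -6, -6, -5, -5, -6, -6, -6, -8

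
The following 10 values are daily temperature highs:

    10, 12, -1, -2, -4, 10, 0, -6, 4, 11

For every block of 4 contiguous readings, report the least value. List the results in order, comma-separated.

-2, -4, -4, -4, -6, -6, -6

[10, 12, -1, -2] → min -2
[12, -1, -2, -4] → min -4
[-1, -2, -4, 10] → min -4
[-2, -4, 10, 0] → min -4
[-4, 10, 0, -6] → min -6
[10, 0, -6, 4] → min -6
[0, -6, 4, 11] → min -6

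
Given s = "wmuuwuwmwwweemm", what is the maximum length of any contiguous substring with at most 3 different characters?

[w] 1 distinct, len 1
[w, m] 2 distinct, len 2
[w, m, u] 3 distinct, len 3
[w, m, u, u] 3 distinct, len 4
[w, m, u, u, w] 3 distinct, len 5
[w, m, u, u, w, u] 3 distinct, len 6
[w, m, u, u, w, u, w] 3 distinct, len 7
[w, m, u, u, w, u, w, m] 3 distinct, len 8
[w, m, u, u, w, u, w, m, w] 3 distinct, len 9
[w, m, u, u, w, u, w, m, w, w] 3 distinct, len 10
[w, m, u, u, w, u, w, m, w, w, w] 3 distinct, len 11
[w, m, w, w, w, e] 3 distinct, len 6
[w, m, w, w, w, e, e] 3 distinct, len 7
[w, m, w, w, w, e, e, m] 3 distinct, len 8
[w, m, w, w, w, e, e, m, m] 3 distinct, len 9
Longest length with ≤3 distinct: 11.

11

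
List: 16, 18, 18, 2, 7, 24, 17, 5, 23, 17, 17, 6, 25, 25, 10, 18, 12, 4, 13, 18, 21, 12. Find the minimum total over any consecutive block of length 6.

73

16 18 18 2 7 24 → sum 85
18 18 2 7 24 17 → sum 86
18 2 7 24 17 5 → sum 73
2 7 24 17 5 23 → sum 78
7 24 17 5 23 17 → sum 93
24 17 5 23 17 17 → sum 103
17 5 23 17 17 6 → sum 85
5 23 17 17 6 25 → sum 93
23 17 17 6 25 25 → sum 113
17 17 6 25 25 10 → sum 100
17 6 25 25 10 18 → sum 101
6 25 25 10 18 12 → sum 96
25 25 10 18 12 4 → sum 94
25 10 18 12 4 13 → sum 82
10 18 12 4 13 18 → sum 75
18 12 4 13 18 21 → sum 86
12 4 13 18 21 12 → sum 80
Minimum of these is 73.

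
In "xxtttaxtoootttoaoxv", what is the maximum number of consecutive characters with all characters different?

[x] len 1
[x] len 1
[x, t] len 2
[t] len 1
[t] len 1
[t, a] len 2
[t, a, x] len 3
[a, x, t] len 3
[a, x, t, o] len 4
[o] len 1
[o] len 1
[o, t] len 2
[t] len 1
[t] len 1
[t, o] len 2
[t, o, a] len 3
[a, o] len 2
[a, o, x] len 3
[a, o, x, v] len 4
Longest all-distinct length: 4.

4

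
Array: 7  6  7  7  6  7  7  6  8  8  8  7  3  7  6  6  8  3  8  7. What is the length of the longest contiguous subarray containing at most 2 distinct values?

[7] 1 distinct, len 1
[7, 6] 2 distinct, len 2
[7, 6, 7] 2 distinct, len 3
[7, 6, 7, 7] 2 distinct, len 4
[7, 6, 7, 7, 6] 2 distinct, len 5
[7, 6, 7, 7, 6, 7] 2 distinct, len 6
[7, 6, 7, 7, 6, 7, 7] 2 distinct, len 7
[7, 6, 7, 7, 6, 7, 7, 6] 2 distinct, len 8
[6, 8] 2 distinct, len 2
[6, 8, 8] 2 distinct, len 3
[6, 8, 8, 8] 2 distinct, len 4
[8, 8, 8, 7] 2 distinct, len 4
[7, 3] 2 distinct, len 2
[7, 3, 7] 2 distinct, len 3
[7, 6] 2 distinct, len 2
[7, 6, 6] 2 distinct, len 3
[6, 6, 8] 2 distinct, len 3
[8, 3] 2 distinct, len 2
[8, 3, 8] 2 distinct, len 3
[8, 7] 2 distinct, len 2
Longest length with ≤2 distinct: 8.

8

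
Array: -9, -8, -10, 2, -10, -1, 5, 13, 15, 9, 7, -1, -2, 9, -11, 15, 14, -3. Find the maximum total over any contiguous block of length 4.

44

(-9, -8, -10, 2) → sum -25
(-8, -10, 2, -10) → sum -26
(-10, 2, -10, -1) → sum -19
(2, -10, -1, 5) → sum -4
(-10, -1, 5, 13) → sum 7
(-1, 5, 13, 15) → sum 32
(5, 13, 15, 9) → sum 42
(13, 15, 9, 7) → sum 44
(15, 9, 7, -1) → sum 30
(9, 7, -1, -2) → sum 13
(7, -1, -2, 9) → sum 13
(-1, -2, 9, -11) → sum -5
(-2, 9, -11, 15) → sum 11
(9, -11, 15, 14) → sum 27
(-11, 15, 14, -3) → sum 15
Maximum of these is 44.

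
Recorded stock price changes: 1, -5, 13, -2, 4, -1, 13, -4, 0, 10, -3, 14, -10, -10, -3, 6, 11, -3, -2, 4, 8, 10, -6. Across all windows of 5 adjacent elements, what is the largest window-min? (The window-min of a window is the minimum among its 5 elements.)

(1, -5, 13, -2, 4) → min -5
(-5, 13, -2, 4, -1) → min -5
(13, -2, 4, -1, 13) → min -2
(-2, 4, -1, 13, -4) → min -4
(4, -1, 13, -4, 0) → min -4
(-1, 13, -4, 0, 10) → min -4
(13, -4, 0, 10, -3) → min -4
(-4, 0, 10, -3, 14) → min -4
(0, 10, -3, 14, -10) → min -10
(10, -3, 14, -10, -10) → min -10
(-3, 14, -10, -10, -3) → min -10
(14, -10, -10, -3, 6) → min -10
(-10, -10, -3, 6, 11) → min -10
(-10, -3, 6, 11, -3) → min -10
(-3, 6, 11, -3, -2) → min -3
(6, 11, -3, -2, 4) → min -3
(11, -3, -2, 4, 8) → min -3
(-3, -2, 4, 8, 10) → min -3
(-2, 4, 8, 10, -6) → min -6
Largest of these is -2.

-2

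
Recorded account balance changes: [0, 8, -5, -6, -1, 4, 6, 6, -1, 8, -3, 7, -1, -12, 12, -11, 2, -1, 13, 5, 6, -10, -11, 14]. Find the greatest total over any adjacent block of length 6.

23

(0, 8, -5, -6, -1, 4) → sum 0
(8, -5, -6, -1, 4, 6) → sum 6
(-5, -6, -1, 4, 6, 6) → sum 4
(-6, -1, 4, 6, 6, -1) → sum 8
(-1, 4, 6, 6, -1, 8) → sum 22
(4, 6, 6, -1, 8, -3) → sum 20
(6, 6, -1, 8, -3, 7) → sum 23
(6, -1, 8, -3, 7, -1) → sum 16
(-1, 8, -3, 7, -1, -12) → sum -2
(8, -3, 7, -1, -12, 12) → sum 11
(-3, 7, -1, -12, 12, -11) → sum -8
(7, -1, -12, 12, -11, 2) → sum -3
(-1, -12, 12, -11, 2, -1) → sum -11
(-12, 12, -11, 2, -1, 13) → sum 3
(12, -11, 2, -1, 13, 5) → sum 20
(-11, 2, -1, 13, 5, 6) → sum 14
(2, -1, 13, 5, 6, -10) → sum 15
(-1, 13, 5, 6, -10, -11) → sum 2
(13, 5, 6, -10, -11, 14) → sum 17
Greatest of these is 23.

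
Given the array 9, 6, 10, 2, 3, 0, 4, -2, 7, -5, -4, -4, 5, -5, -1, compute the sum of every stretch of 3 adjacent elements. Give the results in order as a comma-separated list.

25, 18, 15, 5, 7, 2, 9, 0, -2, -13, -3, -4, -1

(9, 6, 10) → sum 25
(6, 10, 2) → sum 18
(10, 2, 3) → sum 15
(2, 3, 0) → sum 5
(3, 0, 4) → sum 7
(0, 4, -2) → sum 2
(4, -2, 7) → sum 9
(-2, 7, -5) → sum 0
(7, -5, -4) → sum -2
(-5, -4, -4) → sum -13
(-4, -4, 5) → sum -3
(-4, 5, -5) → sum -4
(5, -5, -1) → sum -1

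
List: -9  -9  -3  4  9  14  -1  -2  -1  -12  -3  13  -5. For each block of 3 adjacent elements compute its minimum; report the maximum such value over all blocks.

4

Window mins for each of the 11 positions:
[-9, -9, -3] → min -9
[-9, -3, 4] → min -9
[-3, 4, 9] → min -3
[4, 9, 14] → min 4
[9, 14, -1] → min -1
[14, -1, -2] → min -2
[-1, -2, -1] → min -2
[-2, -1, -12] → min -12
[-1, -12, -3] → min -12
[-12, -3, 13] → min -12
[-3, 13, -5] → min -5
Maximum of these is 4.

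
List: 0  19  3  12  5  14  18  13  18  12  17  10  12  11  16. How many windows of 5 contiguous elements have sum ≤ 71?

0 19 3 12 5 → sum 39  ≤ 71 ✓
19 3 12 5 14 → sum 53  ≤ 71 ✓
3 12 5 14 18 → sum 52  ≤ 71 ✓
12 5 14 18 13 → sum 62  ≤ 71 ✓
5 14 18 13 18 → sum 68  ≤ 71 ✓
14 18 13 18 12 → sum 75
18 13 18 12 17 → sum 78
13 18 12 17 10 → sum 70  ≤ 71 ✓
18 12 17 10 12 → sum 69  ≤ 71 ✓
12 17 10 12 11 → sum 62  ≤ 71 ✓
17 10 12 11 16 → sum 66  ≤ 71 ✓
9 windows satisfy the condition.

9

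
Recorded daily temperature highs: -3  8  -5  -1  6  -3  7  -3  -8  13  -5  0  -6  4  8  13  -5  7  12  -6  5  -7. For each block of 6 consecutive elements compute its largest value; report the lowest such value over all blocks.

7

Each size-6 window and its max:
-3 8 -5 -1 6 -3 → max 8
8 -5 -1 6 -3 7 → max 8
-5 -1 6 -3 7 -3 → max 7
-1 6 -3 7 -3 -8 → max 7
6 -3 7 -3 -8 13 → max 13
-3 7 -3 -8 13 -5 → max 13
7 -3 -8 13 -5 0 → max 13
-3 -8 13 -5 0 -6 → max 13
-8 13 -5 0 -6 4 → max 13
13 -5 0 -6 4 8 → max 13
-5 0 -6 4 8 13 → max 13
0 -6 4 8 13 -5 → max 13
-6 4 8 13 -5 7 → max 13
4 8 13 -5 7 12 → max 13
8 13 -5 7 12 -6 → max 13
13 -5 7 12 -6 5 → max 13
-5 7 12 -6 5 -7 → max 12
Lowest of these is 7.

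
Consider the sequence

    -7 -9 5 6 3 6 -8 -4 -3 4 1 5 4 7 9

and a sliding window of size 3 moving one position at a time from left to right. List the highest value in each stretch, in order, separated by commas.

5, 6, 6, 6, 6, 6, -3, 4, 4, 5, 5, 7, 9

-7 -9 5 → max 5
-9 5 6 → max 6
5 6 3 → max 6
6 3 6 → max 6
3 6 -8 → max 6
6 -8 -4 → max 6
-8 -4 -3 → max -3
-4 -3 4 → max 4
-3 4 1 → max 4
4 1 5 → max 5
1 5 4 → max 5
5 4 7 → max 7
4 7 9 → max 9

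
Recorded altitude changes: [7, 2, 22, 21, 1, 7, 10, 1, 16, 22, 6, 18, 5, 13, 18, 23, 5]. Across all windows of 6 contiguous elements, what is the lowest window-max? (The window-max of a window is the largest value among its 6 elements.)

(7, 2, 22, 21, 1, 7) → max 22
(2, 22, 21, 1, 7, 10) → max 22
(22, 21, 1, 7, 10, 1) → max 22
(21, 1, 7, 10, 1, 16) → max 21
(1, 7, 10, 1, 16, 22) → max 22
(7, 10, 1, 16, 22, 6) → max 22
(10, 1, 16, 22, 6, 18) → max 22
(1, 16, 22, 6, 18, 5) → max 22
(16, 22, 6, 18, 5, 13) → max 22
(22, 6, 18, 5, 13, 18) → max 22
(6, 18, 5, 13, 18, 23) → max 23
(18, 5, 13, 18, 23, 5) → max 23
Lowest of these is 21.

21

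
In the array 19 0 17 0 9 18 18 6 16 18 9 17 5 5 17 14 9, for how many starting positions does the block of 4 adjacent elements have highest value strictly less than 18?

5

(19, 0, 17, 0) → max 19
(0, 17, 0, 9) → max 17  < 18 ✓
(17, 0, 9, 18) → max 18
(0, 9, 18, 18) → max 18
(9, 18, 18, 6) → max 18
(18, 18, 6, 16) → max 18
(18, 6, 16, 18) → max 18
(6, 16, 18, 9) → max 18
(16, 18, 9, 17) → max 18
(18, 9, 17, 5) → max 18
(9, 17, 5, 5) → max 17  < 18 ✓
(17, 5, 5, 17) → max 17  < 18 ✓
(5, 5, 17, 14) → max 17  < 18 ✓
(5, 17, 14, 9) → max 17  < 18 ✓
5 windows satisfy the condition.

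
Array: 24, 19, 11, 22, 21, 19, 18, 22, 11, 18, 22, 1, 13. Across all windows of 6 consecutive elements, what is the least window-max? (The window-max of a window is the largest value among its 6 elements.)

24 19 11 22 21 19 → max 24
19 11 22 21 19 18 → max 22
11 22 21 19 18 22 → max 22
22 21 19 18 22 11 → max 22
21 19 18 22 11 18 → max 22
19 18 22 11 18 22 → max 22
18 22 11 18 22 1 → max 22
22 11 18 22 1 13 → max 22
Least of these is 22.

22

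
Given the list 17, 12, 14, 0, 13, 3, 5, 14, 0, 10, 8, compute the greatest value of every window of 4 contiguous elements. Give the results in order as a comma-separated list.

17, 14, 14, 13, 14, 14, 14, 14

(17, 12, 14, 0) → max 17
(12, 14, 0, 13) → max 14
(14, 0, 13, 3) → max 14
(0, 13, 3, 5) → max 13
(13, 3, 5, 14) → max 14
(3, 5, 14, 0) → max 14
(5, 14, 0, 10) → max 14
(14, 0, 10, 8) → max 14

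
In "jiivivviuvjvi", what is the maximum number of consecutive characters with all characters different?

[j] len 1
[j, i] len 2
[i] len 1
[i, v] len 2
[v, i] len 2
[i, v] len 2
[v] len 1
[v, i] len 2
[v, i, u] len 3
[i, u, v] len 3
[i, u, v, j] len 4
[j, v] len 2
[j, v, i] len 3
Longest all-distinct length: 4.

4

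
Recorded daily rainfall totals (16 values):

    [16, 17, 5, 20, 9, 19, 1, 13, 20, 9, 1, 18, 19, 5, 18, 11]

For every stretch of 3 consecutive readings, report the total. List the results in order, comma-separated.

(16, 17, 5) → sum 38
(17, 5, 20) → sum 42
(5, 20, 9) → sum 34
(20, 9, 19) → sum 48
(9, 19, 1) → sum 29
(19, 1, 13) → sum 33
(1, 13, 20) → sum 34
(13, 20, 9) → sum 42
(20, 9, 1) → sum 30
(9, 1, 18) → sum 28
(1, 18, 19) → sum 38
(18, 19, 5) → sum 42
(19, 5, 18) → sum 42
(5, 18, 11) → sum 34

38, 42, 34, 48, 29, 33, 34, 42, 30, 28, 38, 42, 42, 34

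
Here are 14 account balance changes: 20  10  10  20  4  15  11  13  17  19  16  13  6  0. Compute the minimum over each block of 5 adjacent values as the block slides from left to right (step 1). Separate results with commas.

(20, 10, 10, 20, 4) → min 4
(10, 10, 20, 4, 15) → min 4
(10, 20, 4, 15, 11) → min 4
(20, 4, 15, 11, 13) → min 4
(4, 15, 11, 13, 17) → min 4
(15, 11, 13, 17, 19) → min 11
(11, 13, 17, 19, 16) → min 11
(13, 17, 19, 16, 13) → min 13
(17, 19, 16, 13, 6) → min 6
(19, 16, 13, 6, 0) → min 0

4, 4, 4, 4, 4, 11, 11, 13, 6, 0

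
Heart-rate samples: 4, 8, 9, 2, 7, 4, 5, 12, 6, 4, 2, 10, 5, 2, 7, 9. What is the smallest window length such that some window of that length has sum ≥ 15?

Extend right; whenever the sum reaches 15, record the length and shrink from the left:
add 4: running sum 4 < 15
add 8: running sum 12 < 15
add 9: shortest ending here [8, 9] sum 17, len 2
add 2: shortest ending here [8, 9, 2] sum 19, len 3
add 7: shortest ending here [9, 2, 7] sum 18, len 3
add 4: shortest ending here [9, 2, 7, 4] sum 22, len 4
add 5: shortest ending here [7, 4, 5] sum 16, len 3
add 12: shortest ending here [5, 12] sum 17, len 2
add 6: shortest ending here [12, 6] sum 18, len 2
add 4: shortest ending here [12, 6, 4] sum 22, len 3
add 2: shortest ending here [12, 6, 4, 2] sum 24, len 4
add 10: shortest ending here [4, 2, 10] sum 16, len 3
add 5: shortest ending here [10, 5] sum 15, len 2
add 2: shortest ending here [10, 5, 2] sum 17, len 3
add 7: shortest ending here [10, 5, 2, 7] sum 24, len 4
add 9: shortest ending here [7, 9] sum 16, len 2
Shortest qualifying length: 2.

2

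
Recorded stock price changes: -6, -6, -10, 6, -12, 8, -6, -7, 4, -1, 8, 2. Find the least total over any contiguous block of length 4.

(-6, -6, -10, 6) → sum -16
(-6, -10, 6, -12) → sum -22
(-10, 6, -12, 8) → sum -8
(6, -12, 8, -6) → sum -4
(-12, 8, -6, -7) → sum -17
(8, -6, -7, 4) → sum -1
(-6, -7, 4, -1) → sum -10
(-7, 4, -1, 8) → sum 4
(4, -1, 8, 2) → sum 13
Least of these is -22.

-22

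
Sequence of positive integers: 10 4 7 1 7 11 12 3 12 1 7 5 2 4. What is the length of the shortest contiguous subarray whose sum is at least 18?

add 10: running sum 10 < 18
add 4: running sum 14 < 18
end 2: [10, 4, 7] sum 21, len 3
end 3: [10, 4, 7, 1] sum 22, len 4
end 4: [4, 7, 1, 7] sum 19, len 4
end 5: [7, 11] sum 18, len 2
end 6: [11, 12] sum 23, len 2
end 7: [11, 12, 3] sum 26, len 3
end 8: [12, 3, 12] sum 27, len 3
end 9: [12, 3, 12, 1] sum 28, len 4
end 10: [12, 1, 7] sum 20, len 3
end 11: [12, 1, 7, 5] sum 25, len 4
end 12: [12, 1, 7, 5, 2] sum 27, len 5
end 13: [7, 5, 2, 4] sum 18, len 4
Shortest qualifying length: 2.

2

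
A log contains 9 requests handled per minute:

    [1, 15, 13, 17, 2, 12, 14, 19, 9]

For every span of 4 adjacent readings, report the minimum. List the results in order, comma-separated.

Sliding a size-4 window across the 9 values:
1 15 13 17 → min 1
15 13 17 2 → min 2
13 17 2 12 → min 2
17 2 12 14 → min 2
2 12 14 19 → min 2
12 14 19 9 → min 9

1, 2, 2, 2, 2, 9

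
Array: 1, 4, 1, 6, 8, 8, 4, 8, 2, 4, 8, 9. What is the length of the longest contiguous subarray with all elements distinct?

4

[1] len 1
[1, 4] len 2
[4, 1] len 2
[4, 1, 6] len 3
[4, 1, 6, 8] len 4
[8] len 1
[8, 4] len 2
[4, 8] len 2
[4, 8, 2] len 3
[8, 2, 4] len 3
[2, 4, 8] len 3
[2, 4, 8, 9] len 4
Longest all-distinct length: 4.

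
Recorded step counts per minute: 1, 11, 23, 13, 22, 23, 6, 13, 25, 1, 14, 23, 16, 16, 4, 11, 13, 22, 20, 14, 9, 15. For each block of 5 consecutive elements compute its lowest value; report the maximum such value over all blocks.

11

Window mins for each of the 18 positions:
[1, 11, 23, 13, 22] → min 1
[11, 23, 13, 22, 23] → min 11
[23, 13, 22, 23, 6] → min 6
[13, 22, 23, 6, 13] → min 6
[22, 23, 6, 13, 25] → min 6
[23, 6, 13, 25, 1] → min 1
[6, 13, 25, 1, 14] → min 1
[13, 25, 1, 14, 23] → min 1
[25, 1, 14, 23, 16] → min 1
[1, 14, 23, 16, 16] → min 1
[14, 23, 16, 16, 4] → min 4
[23, 16, 16, 4, 11] → min 4
[16, 16, 4, 11, 13] → min 4
[16, 4, 11, 13, 22] → min 4
[4, 11, 13, 22, 20] → min 4
[11, 13, 22, 20, 14] → min 11
[13, 22, 20, 14, 9] → min 9
[22, 20, 14, 9, 15] → min 9
Maximum of these is 11.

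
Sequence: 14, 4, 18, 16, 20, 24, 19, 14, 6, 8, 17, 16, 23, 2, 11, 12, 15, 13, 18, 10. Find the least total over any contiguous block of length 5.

[14, 4, 18, 16, 20] → sum 72
[4, 18, 16, 20, 24] → sum 82
[18, 16, 20, 24, 19] → sum 97
[16, 20, 24, 19, 14] → sum 93
[20, 24, 19, 14, 6] → sum 83
[24, 19, 14, 6, 8] → sum 71
[19, 14, 6, 8, 17] → sum 64
[14, 6, 8, 17, 16] → sum 61
[6, 8, 17, 16, 23] → sum 70
[8, 17, 16, 23, 2] → sum 66
[17, 16, 23, 2, 11] → sum 69
[16, 23, 2, 11, 12] → sum 64
[23, 2, 11, 12, 15] → sum 63
[2, 11, 12, 15, 13] → sum 53
[11, 12, 15, 13, 18] → sum 69
[12, 15, 13, 18, 10] → sum 68
Least of these is 53.

53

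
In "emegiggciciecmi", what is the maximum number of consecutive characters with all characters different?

4

add e: [e] len 1
add m: [e, m] len 2
add e (repeat e, move left end past it): [m, e] len 2
add g: [m, e, g] len 3
add i: [m, e, g, i] len 4
add g (repeat g, move left end past it): [i, g] len 2
add g (repeat g, move left end past it): [g] len 1
add c: [g, c] len 2
add i: [g, c, i] len 3
add c (repeat c, move left end past it): [i, c] len 2
add i (repeat i, move left end past it): [c, i] len 2
add e: [c, i, e] len 3
add c (repeat c, move left end past it): [i, e, c] len 3
add m: [i, e, c, m] len 4
add i (repeat i, move left end past it): [e, c, m, i] len 4
Longest all-distinct length: 4.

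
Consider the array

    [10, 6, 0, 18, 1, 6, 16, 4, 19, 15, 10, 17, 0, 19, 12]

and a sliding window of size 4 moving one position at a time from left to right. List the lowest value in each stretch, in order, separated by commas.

0, 0, 0, 1, 1, 4, 4, 4, 10, 0, 0, 0

(10, 6, 0, 18) → min 0
(6, 0, 18, 1) → min 0
(0, 18, 1, 6) → min 0
(18, 1, 6, 16) → min 1
(1, 6, 16, 4) → min 1
(6, 16, 4, 19) → min 4
(16, 4, 19, 15) → min 4
(4, 19, 15, 10) → min 4
(19, 15, 10, 17) → min 10
(15, 10, 17, 0) → min 0
(10, 17, 0, 19) → min 0
(17, 0, 19, 12) → min 0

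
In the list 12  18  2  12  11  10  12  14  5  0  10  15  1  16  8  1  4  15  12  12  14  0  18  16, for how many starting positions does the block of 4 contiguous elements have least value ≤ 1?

13

(12, 18, 2, 12) → min 2
(18, 2, 12, 11) → min 2
(2, 12, 11, 10) → min 2
(12, 11, 10, 12) → min 10
(11, 10, 12, 14) → min 10
(10, 12, 14, 5) → min 5
(12, 14, 5, 0) → min 0  ≤ 1 ✓
(14, 5, 0, 10) → min 0  ≤ 1 ✓
(5, 0, 10, 15) → min 0  ≤ 1 ✓
(0, 10, 15, 1) → min 0  ≤ 1 ✓
(10, 15, 1, 16) → min 1  ≤ 1 ✓
(15, 1, 16, 8) → min 1  ≤ 1 ✓
(1, 16, 8, 1) → min 1  ≤ 1 ✓
(16, 8, 1, 4) → min 1  ≤ 1 ✓
(8, 1, 4, 15) → min 1  ≤ 1 ✓
(1, 4, 15, 12) → min 1  ≤ 1 ✓
(4, 15, 12, 12) → min 4
(15, 12, 12, 14) → min 12
(12, 12, 14, 0) → min 0  ≤ 1 ✓
(12, 14, 0, 18) → min 0  ≤ 1 ✓
(14, 0, 18, 16) → min 0  ≤ 1 ✓
13 windows satisfy the condition.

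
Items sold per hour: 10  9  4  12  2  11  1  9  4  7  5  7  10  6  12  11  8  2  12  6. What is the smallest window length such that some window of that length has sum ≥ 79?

add 10: running sum 10 < 79
add 9: running sum 19 < 79
add 4: running sum 23 < 79
add 12: running sum 35 < 79
add 2: running sum 37 < 79
add 11: running sum 48 < 79
add 1: running sum 49 < 79
add 9: running sum 58 < 79
add 4: running sum 62 < 79
add 7: running sum 69 < 79
add 5: running sum 74 < 79
end 11: [10, 9, 4, 12, 2, 11, 1, 9, 4, 7, 5, 7] sum 81, len 12
end 12: [9, 4, 12, 2, 11, 1, 9, 4, 7, 5, 7, 10] sum 81, len 12
end 13: [9, 4, 12, 2, 11, 1, 9, 4, 7, 5, 7, 10, 6] sum 87, len 13
end 14: [12, 2, 11, 1, 9, 4, 7, 5, 7, 10, 6, 12] sum 86, len 12
end 15: [11, 1, 9, 4, 7, 5, 7, 10, 6, 12, 11] sum 83, len 11
end 16: [9, 4, 7, 5, 7, 10, 6, 12, 11, 8] sum 79, len 10
end 17: [9, 4, 7, 5, 7, 10, 6, 12, 11, 8, 2] sum 81, len 11
end 18: [7, 5, 7, 10, 6, 12, 11, 8, 2, 12] sum 80, len 10
end 19: [5, 7, 10, 6, 12, 11, 8, 2, 12, 6] sum 79, len 10
Shortest qualifying length: 10.

10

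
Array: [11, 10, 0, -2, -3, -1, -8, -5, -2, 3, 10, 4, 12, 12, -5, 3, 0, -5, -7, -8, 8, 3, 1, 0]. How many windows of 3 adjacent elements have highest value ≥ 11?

11 10 0 → max 11  ≥ 11 ✓
10 0 -2 → max 10
0 -2 -3 → max 0
-2 -3 -1 → max -1
-3 -1 -8 → max -1
-1 -8 -5 → max -1
-8 -5 -2 → max -2
-5 -2 3 → max 3
-2 3 10 → max 10
3 10 4 → max 10
10 4 12 → max 12  ≥ 11 ✓
4 12 12 → max 12  ≥ 11 ✓
12 12 -5 → max 12  ≥ 11 ✓
12 -5 3 → max 12  ≥ 11 ✓
-5 3 0 → max 3
3 0 -5 → max 3
0 -5 -7 → max 0
-5 -7 -8 → max -5
-7 -8 8 → max 8
-8 8 3 → max 8
8 3 1 → max 8
3 1 0 → max 3
5 windows satisfy the condition.

5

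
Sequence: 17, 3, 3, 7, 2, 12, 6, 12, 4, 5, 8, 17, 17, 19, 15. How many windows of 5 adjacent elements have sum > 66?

[17, 3, 3, 7, 2] → sum 32
[3, 3, 7, 2, 12] → sum 27
[3, 7, 2, 12, 6] → sum 30
[7, 2, 12, 6, 12] → sum 39
[2, 12, 6, 12, 4] → sum 36
[12, 6, 12, 4, 5] → sum 39
[6, 12, 4, 5, 8] → sum 35
[12, 4, 5, 8, 17] → sum 46
[4, 5, 8, 17, 17] → sum 51
[5, 8, 17, 17, 19] → sum 66
[8, 17, 17, 19, 15] → sum 76  > 66 ✓
1 window satisfy the condition.

1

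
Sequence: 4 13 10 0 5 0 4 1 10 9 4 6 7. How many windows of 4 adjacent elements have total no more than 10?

2

4 13 10 0 → sum 27
13 10 0 5 → sum 28
10 0 5 0 → sum 15
0 5 0 4 → sum 9  ≤ 10 ✓
5 0 4 1 → sum 10  ≤ 10 ✓
0 4 1 10 → sum 15
4 1 10 9 → sum 24
1 10 9 4 → sum 24
10 9 4 6 → sum 29
9 4 6 7 → sum 26
2 windows satisfy the condition.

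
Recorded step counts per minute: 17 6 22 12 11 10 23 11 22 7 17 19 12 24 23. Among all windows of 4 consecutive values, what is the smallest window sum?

[17, 6, 22, 12] → sum 57
[6, 22, 12, 11] → sum 51
[22, 12, 11, 10] → sum 55
[12, 11, 10, 23] → sum 56
[11, 10, 23, 11] → sum 55
[10, 23, 11, 22] → sum 66
[23, 11, 22, 7] → sum 63
[11, 22, 7, 17] → sum 57
[22, 7, 17, 19] → sum 65
[7, 17, 19, 12] → sum 55
[17, 19, 12, 24] → sum 72
[19, 12, 24, 23] → sum 78
Smallest of these is 51.

51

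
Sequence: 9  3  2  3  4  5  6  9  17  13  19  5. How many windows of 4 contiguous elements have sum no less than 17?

[9, 3, 2, 3] → sum 17  ≥ 17 ✓
[3, 2, 3, 4] → sum 12
[2, 3, 4, 5] → sum 14
[3, 4, 5, 6] → sum 18  ≥ 17 ✓
[4, 5, 6, 9] → sum 24  ≥ 17 ✓
[5, 6, 9, 17] → sum 37  ≥ 17 ✓
[6, 9, 17, 13] → sum 45  ≥ 17 ✓
[9, 17, 13, 19] → sum 58  ≥ 17 ✓
[17, 13, 19, 5] → sum 54  ≥ 17 ✓
7 windows satisfy the condition.

7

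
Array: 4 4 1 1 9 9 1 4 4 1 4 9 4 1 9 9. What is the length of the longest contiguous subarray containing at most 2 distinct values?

5

add 4: window [4] (1 distinct), len 1
add 4: window [4, 4] (1 distinct), len 2
add 1: window [4, 4, 1] (2 distinct), len 3
add 1: window [4, 4, 1, 1] (2 distinct), len 4
add 9: window [1, 1, 9] (2 distinct), len 3
add 9: window [1, 1, 9, 9] (2 distinct), len 4
add 1: window [1, 1, 9, 9, 1] (2 distinct), len 5
add 4: window [1, 4] (2 distinct), len 2
add 4: window [1, 4, 4] (2 distinct), len 3
add 1: window [1, 4, 4, 1] (2 distinct), len 4
add 4: window [1, 4, 4, 1, 4] (2 distinct), len 5
add 9: window [4, 9] (2 distinct), len 2
add 4: window [4, 9, 4] (2 distinct), len 3
add 1: window [4, 1] (2 distinct), len 2
add 9: window [1, 9] (2 distinct), len 2
add 9: window [1, 9, 9] (2 distinct), len 3
Longest length with ≤2 distinct: 5.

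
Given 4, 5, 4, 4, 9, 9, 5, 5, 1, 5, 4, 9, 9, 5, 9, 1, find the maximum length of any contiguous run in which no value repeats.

4

[4] len 1
[4, 5] len 2
[5, 4] len 2
[4] len 1
[4, 9] len 2
[9] len 1
[9, 5] len 2
[5] len 1
[5, 1] len 2
[1, 5] len 2
[1, 5, 4] len 3
[1, 5, 4, 9] len 4
[9] len 1
[9, 5] len 2
[5, 9] len 2
[5, 9, 1] len 3
Longest all-distinct length: 4.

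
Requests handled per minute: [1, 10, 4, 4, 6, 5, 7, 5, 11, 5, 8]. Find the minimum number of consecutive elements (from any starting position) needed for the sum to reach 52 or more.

add 1: running sum 1 < 52
add 10: running sum 11 < 52
add 4: running sum 15 < 52
add 4: running sum 19 < 52
add 6: running sum 25 < 52
add 5: running sum 30 < 52
add 7: running sum 37 < 52
add 5: running sum 42 < 52
add 11: shortest ending here [10, 4, 4, 6, 5, 7, 5, 11] sum 52, len 8
add 5: shortest ending here [10, 4, 4, 6, 5, 7, 5, 11, 5] sum 57, len 9
add 8: shortest ending here [4, 4, 6, 5, 7, 5, 11, 5, 8] sum 55, len 9
Shortest qualifying length: 8.

8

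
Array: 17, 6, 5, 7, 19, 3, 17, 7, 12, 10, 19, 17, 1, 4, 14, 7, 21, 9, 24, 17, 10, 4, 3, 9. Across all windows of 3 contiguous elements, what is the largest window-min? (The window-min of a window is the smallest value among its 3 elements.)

10

Each size-3 window and its min:
(17, 6, 5) → min 5
(6, 5, 7) → min 5
(5, 7, 19) → min 5
(7, 19, 3) → min 3
(19, 3, 17) → min 3
(3, 17, 7) → min 3
(17, 7, 12) → min 7
(7, 12, 10) → min 7
(12, 10, 19) → min 10
(10, 19, 17) → min 10
(19, 17, 1) → min 1
(17, 1, 4) → min 1
(1, 4, 14) → min 1
(4, 14, 7) → min 4
(14, 7, 21) → min 7
(7, 21, 9) → min 7
(21, 9, 24) → min 9
(9, 24, 17) → min 9
(24, 17, 10) → min 10
(17, 10, 4) → min 4
(10, 4, 3) → min 3
(4, 3, 9) → min 3
Largest of these is 10.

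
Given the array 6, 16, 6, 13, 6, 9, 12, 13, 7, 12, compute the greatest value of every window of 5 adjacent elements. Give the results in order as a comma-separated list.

16, 16, 13, 13, 13, 13

[6, 16, 6, 13, 6] → max 16
[16, 6, 13, 6, 9] → max 16
[6, 13, 6, 9, 12] → max 13
[13, 6, 9, 12, 13] → max 13
[6, 9, 12, 13, 7] → max 13
[9, 12, 13, 7, 12] → max 13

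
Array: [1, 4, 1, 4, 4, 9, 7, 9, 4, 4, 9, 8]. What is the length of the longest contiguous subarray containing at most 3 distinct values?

add 1: window [1] (1 distinct), len 1
add 4: window [1, 4] (2 distinct), len 2
add 1: window [1, 4, 1] (2 distinct), len 3
add 4: window [1, 4, 1, 4] (2 distinct), len 4
add 4: window [1, 4, 1, 4, 4] (2 distinct), len 5
add 9: window [1, 4, 1, 4, 4, 9] (3 distinct), len 6
add 7: window [4, 4, 9, 7] (3 distinct), len 4
add 9: window [4, 4, 9, 7, 9] (3 distinct), len 5
add 4: window [4, 4, 9, 7, 9, 4] (3 distinct), len 6
add 4: window [4, 4, 9, 7, 9, 4, 4] (3 distinct), len 7
add 9: window [4, 4, 9, 7, 9, 4, 4, 9] (3 distinct), len 8
add 8: window [9, 4, 4, 9, 8] (3 distinct), len 5
Longest length with ≤3 distinct: 8.

8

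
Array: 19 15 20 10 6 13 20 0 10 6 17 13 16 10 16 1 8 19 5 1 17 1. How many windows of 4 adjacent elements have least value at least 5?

8

19 15 20 10 → min 10  ≥ 5 ✓
15 20 10 6 → min 6  ≥ 5 ✓
20 10 6 13 → min 6  ≥ 5 ✓
10 6 13 20 → min 6  ≥ 5 ✓
6 13 20 0 → min 0
13 20 0 10 → min 0
20 0 10 6 → min 0
0 10 6 17 → min 0
10 6 17 13 → min 6  ≥ 5 ✓
6 17 13 16 → min 6  ≥ 5 ✓
17 13 16 10 → min 10  ≥ 5 ✓
13 16 10 16 → min 10  ≥ 5 ✓
16 10 16 1 → min 1
10 16 1 8 → min 1
16 1 8 19 → min 1
1 8 19 5 → min 1
8 19 5 1 → min 1
19 5 1 17 → min 1
5 1 17 1 → min 1
8 windows satisfy the condition.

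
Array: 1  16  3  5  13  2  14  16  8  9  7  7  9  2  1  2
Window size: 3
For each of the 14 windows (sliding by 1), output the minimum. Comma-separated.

1, 3, 3, 2, 2, 2, 8, 8, 7, 7, 7, 2, 1, 1

[1, 16, 3] → min 1
[16, 3, 5] → min 3
[3, 5, 13] → min 3
[5, 13, 2] → min 2
[13, 2, 14] → min 2
[2, 14, 16] → min 2
[14, 16, 8] → min 8
[16, 8, 9] → min 8
[8, 9, 7] → min 7
[9, 7, 7] → min 7
[7, 7, 9] → min 7
[7, 9, 2] → min 2
[9, 2, 1] → min 1
[2, 1, 2] → min 1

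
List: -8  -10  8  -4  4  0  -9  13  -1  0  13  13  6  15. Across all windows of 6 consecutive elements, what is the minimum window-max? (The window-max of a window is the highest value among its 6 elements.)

Each size-6 window and its max:
[-8, -10, 8, -4, 4, 0] → max 8
[-10, 8, -4, 4, 0, -9] → max 8
[8, -4, 4, 0, -9, 13] → max 13
[-4, 4, 0, -9, 13, -1] → max 13
[4, 0, -9, 13, -1, 0] → max 13
[0, -9, 13, -1, 0, 13] → max 13
[-9, 13, -1, 0, 13, 13] → max 13
[13, -1, 0, 13, 13, 6] → max 13
[-1, 0, 13, 13, 6, 15] → max 15
Minimum of these is 8.

8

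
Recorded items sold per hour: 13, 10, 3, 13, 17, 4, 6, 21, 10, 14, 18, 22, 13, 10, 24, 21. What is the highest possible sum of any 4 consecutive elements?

Window sums for each of the 13 positions:
(13, 10, 3, 13) → sum 39
(10, 3, 13, 17) → sum 43
(3, 13, 17, 4) → sum 37
(13, 17, 4, 6) → sum 40
(17, 4, 6, 21) → sum 48
(4, 6, 21, 10) → sum 41
(6, 21, 10, 14) → sum 51
(21, 10, 14, 18) → sum 63
(10, 14, 18, 22) → sum 64
(14, 18, 22, 13) → sum 67
(18, 22, 13, 10) → sum 63
(22, 13, 10, 24) → sum 69
(13, 10, 24, 21) → sum 68
Highest of these is 69.

69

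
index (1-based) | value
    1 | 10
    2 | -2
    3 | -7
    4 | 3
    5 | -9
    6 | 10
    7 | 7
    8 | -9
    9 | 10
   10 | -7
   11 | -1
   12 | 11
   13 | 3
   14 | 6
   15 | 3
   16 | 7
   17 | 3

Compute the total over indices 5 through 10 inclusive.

2

Elements at indices 5..10: -9, 10, 7, -9, 10, -7
sum(-9, 10, 7, -9, 10, -7) = 2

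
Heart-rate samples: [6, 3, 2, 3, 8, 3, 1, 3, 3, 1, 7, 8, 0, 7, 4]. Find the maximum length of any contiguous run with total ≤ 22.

add 6: [6] sum 6, len 1
add 3: [6, 3] sum 9, len 2
add 2: [6, 3, 2] sum 11, len 3
add 3: [6, 3, 2, 3] sum 14, len 4
add 8: [6, 3, 2, 3, 8] sum 22, len 5
add 3: [3, 2, 3, 8, 3] sum 19, len 5
add 1: [3, 2, 3, 8, 3, 1] sum 20, len 6
add 3: [2, 3, 8, 3, 1, 3] sum 20, len 6
add 3: [3, 8, 3, 1, 3, 3] sum 21, len 6
add 1: [3, 8, 3, 1, 3, 3, 1] sum 22, len 7
add 7: [3, 1, 3, 3, 1, 7] sum 18, len 6
add 8: [3, 3, 1, 7, 8] sum 22, len 5
add 0: [3, 3, 1, 7, 8, 0] sum 22, len 6
add 7: [7, 8, 0, 7] sum 22, len 4
add 4: [8, 0, 7, 4] sum 19, len 4
Longest length seen: 7.

7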